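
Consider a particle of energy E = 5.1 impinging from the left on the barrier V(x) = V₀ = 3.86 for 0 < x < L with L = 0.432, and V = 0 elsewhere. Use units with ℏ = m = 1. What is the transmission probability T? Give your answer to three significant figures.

Above the barrier the interior wavenumber is k₂ = √(2m(E − V₀))/ℏ = 1.575, giving phase k₂L = 0.6803.
Matching at both interfaces gives T⁻¹ = 1 + V₀² sin²(k₂L) / [4E(E − V₀)] = 1.233, hence T = 0.811.

T = 0.811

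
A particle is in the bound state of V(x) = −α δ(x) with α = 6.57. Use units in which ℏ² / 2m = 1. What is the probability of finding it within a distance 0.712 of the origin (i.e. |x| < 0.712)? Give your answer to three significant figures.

The normalised bound state is ψ = √κ e^{−κ|x|} with κ = mα/ℏ² = 3.285.
P(|x| < d) = ∫_{−d}^{d} κ e^{−2κ|x|} dx = 1 − e^{−2κd} = 1 − e^{−4.678} = 0.9907.

P = 0.991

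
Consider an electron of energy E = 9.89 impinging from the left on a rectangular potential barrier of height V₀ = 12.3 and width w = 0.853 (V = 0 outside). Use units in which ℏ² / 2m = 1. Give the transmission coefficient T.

T = 0.171

E < V₀: inside the barrier ψ ∝ e^{±κx} with κ = √(2m(V₀ − E))/ℏ = 1.552.
κw = 1.324, sinh(κw) = 1.747.
The exact tunnelling result is T⁻¹ = 1 + V₀² sinh²(κw) / [4E(V₀ − E)] = 5.841, so T = 0.171.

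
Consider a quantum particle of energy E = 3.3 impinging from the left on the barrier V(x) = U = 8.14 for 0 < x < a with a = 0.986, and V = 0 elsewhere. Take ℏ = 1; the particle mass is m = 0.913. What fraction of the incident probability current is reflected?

Since E < U the interior solution is evanescent with decay constant κ = √(2m(U − E))/ℏ = 2.973.
κa = 2.931, sinh(κa) = 9.349.
Matching ψ, ψ′ at both faces gives T = [1 + U² sinh²(κa) / (4E(U − E))]⁻¹ = 1/91.64 = 0.0109.
R = 1 − T = 0.989.

R = 0.989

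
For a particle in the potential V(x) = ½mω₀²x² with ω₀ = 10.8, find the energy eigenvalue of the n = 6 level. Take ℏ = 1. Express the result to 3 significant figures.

The oscillator eigenvalues are E_n = ℏω₀(n + ½), so E_6 = 10.8 × 6.5 = 70.20.

E = 70.2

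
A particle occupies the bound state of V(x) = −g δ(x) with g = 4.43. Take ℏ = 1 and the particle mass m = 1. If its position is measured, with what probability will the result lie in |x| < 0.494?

P = 0.987

The normalised bound state is ψ = √κ e^{−κ|x|} with κ = mg/ℏ² = 4.430.
P(|x| < d) = ∫_{−d}^{d} κ e^{−2κ|x|} dx = 1 − e^{−2κd} = 1 − e^{−4.377} = 0.9874.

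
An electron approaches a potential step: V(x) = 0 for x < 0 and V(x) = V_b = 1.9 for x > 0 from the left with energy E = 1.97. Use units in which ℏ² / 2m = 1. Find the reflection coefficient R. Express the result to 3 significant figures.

R = 0.466

The wavenumbers are k₁ = √(2mE)/ℏ = 1.404 on the left and k₂ = √(2m(E − V_b))/ℏ = 0.2646 on the right.
Matching ψ and ψ′ at x = 0 gives r = (k₁ − k₂)/(k₁ + k₂), so R = r² = 0.4662 and T = 1 − R = 0.5338.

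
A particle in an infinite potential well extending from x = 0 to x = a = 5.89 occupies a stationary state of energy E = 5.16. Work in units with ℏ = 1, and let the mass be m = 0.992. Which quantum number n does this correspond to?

n = 6

For an infinite well E_n = n²π²ℏ²/(2ma²), so n = (a/πℏ)√(2mE).
n = (5.89/π) × √(2 × 0.992 × 5.16) = 5.999 → n = 6.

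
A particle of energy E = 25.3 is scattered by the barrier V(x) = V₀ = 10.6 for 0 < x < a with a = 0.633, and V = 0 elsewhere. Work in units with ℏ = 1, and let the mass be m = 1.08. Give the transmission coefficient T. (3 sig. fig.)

E > V₀: inside the barrier k₂ = √(2m(E − V₀))/ℏ = 5.635, k₂a = 3.567.
Matching at both interfaces gives T⁻¹ = 1 + V₀² sin²(k₂a) / [4E(E − V₀)] = 1.013, hence T = 0.987.

T = 0.987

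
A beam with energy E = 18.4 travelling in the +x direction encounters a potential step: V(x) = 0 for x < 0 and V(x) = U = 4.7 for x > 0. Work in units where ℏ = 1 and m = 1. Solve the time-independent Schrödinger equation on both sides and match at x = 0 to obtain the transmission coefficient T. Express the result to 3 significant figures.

On each side the TISE gives plane waves with k = √(2m(E − V))/ℏ: k₁ = √(2·1·18.4) = 6.066, k₂ = √(2·1·13.7) = 5.235.
Matching ψ and ψ′ at x = 0 gives r = (k₁ − k₂)/(k₁ + k₂), so R = r² = 0.005418 and T = 1 − R = 0.9946.

T = 0.995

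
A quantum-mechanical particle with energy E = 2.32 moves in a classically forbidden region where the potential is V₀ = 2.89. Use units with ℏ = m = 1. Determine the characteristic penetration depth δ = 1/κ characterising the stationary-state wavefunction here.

δ = 0.937

Since E < V₀ the TISE in this region is ψ'' = κ²ψ with κ = √(2m(V₀ − E))/ℏ.
κ = √(2 × 1 × 0.57) = 1.068. The penetration depth is δ = 1/κ = 0.937.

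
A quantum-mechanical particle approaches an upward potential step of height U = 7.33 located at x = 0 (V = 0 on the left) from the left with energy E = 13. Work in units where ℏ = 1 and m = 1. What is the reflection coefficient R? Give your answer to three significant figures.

R = 0.0418

The wavenumbers are k₁ = √(2mE)/ℏ = 5.099 on the left and k₂ = √(2m(E − U))/ℏ = 3.367 on the right.
Continuity of ψ and ψ′ at the step yields the reflection amplitude r = (k₁ − k₂)/(k₁ + k₂) = 0.2045; thus R = |r|² = 0.04183, T = 0.9582.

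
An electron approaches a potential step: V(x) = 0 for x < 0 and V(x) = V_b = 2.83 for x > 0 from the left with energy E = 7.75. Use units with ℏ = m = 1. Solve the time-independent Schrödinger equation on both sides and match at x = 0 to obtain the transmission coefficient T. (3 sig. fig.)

T = 0.987

The wavenumbers are k₁ = √(2mE)/ℏ = 3.937 on the left and k₂ = √(2m(E − V_b))/ℏ = 3.137 on the right.
Matching ψ and ψ′ at x = 0 gives r = (k₁ − k₂)/(k₁ + k₂), so R = r² = 0.01279 and T = 1 − R = 0.9872.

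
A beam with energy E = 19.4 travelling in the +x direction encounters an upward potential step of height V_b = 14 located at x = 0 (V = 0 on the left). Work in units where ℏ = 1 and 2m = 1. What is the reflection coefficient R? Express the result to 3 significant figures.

R = 0.0956

The wavenumbers are k₁ = √(2mE)/ℏ = 4.405 on the left and k₂ = √(2m(E − V_b))/ℏ = 2.324 on the right.
Continuity of ψ and ψ′ at the step yields the reflection amplitude r = (k₁ − k₂)/(k₁ + k₂) = 0.3093; thus R = |r|² = 0.09564, T = 0.9044.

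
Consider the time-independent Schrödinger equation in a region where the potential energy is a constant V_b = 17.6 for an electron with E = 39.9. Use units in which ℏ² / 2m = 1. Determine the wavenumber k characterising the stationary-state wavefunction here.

With E > V_b the solution is oscillatory, ψ ∝ e^{±ikx} with k = √(2m(E − V_b))/ℏ.
k = √(2 × 0.5 × 22.3) = 4.722.

k = 4.72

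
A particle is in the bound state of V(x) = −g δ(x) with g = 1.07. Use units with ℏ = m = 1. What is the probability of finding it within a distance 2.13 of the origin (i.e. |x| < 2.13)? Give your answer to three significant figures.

P = 0.990

The normalised bound state is ψ = √κ e^{−κ|x|} with κ = mg/ℏ² = 1.070.
P(|x| < d) = ∫_{−d}^{d} κ e^{−2κ|x|} dx = 1 − e^{−2κd} = 1 − e^{−4.558} = 0.9895.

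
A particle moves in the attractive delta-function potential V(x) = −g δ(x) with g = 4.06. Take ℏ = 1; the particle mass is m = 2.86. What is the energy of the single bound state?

E = -23.6

The bound state is ψ(x) = √κ e^{−κ|x|}. The derivative jump ψ'(0⁺) − ψ'(0⁻) = −(2mg/ℏ²)ψ(0) fixes κ = mg/ℏ² = 11.61.
Then E = −ℏ²κ²/(2m) = −mg²/(2ℏ²) = -23.57.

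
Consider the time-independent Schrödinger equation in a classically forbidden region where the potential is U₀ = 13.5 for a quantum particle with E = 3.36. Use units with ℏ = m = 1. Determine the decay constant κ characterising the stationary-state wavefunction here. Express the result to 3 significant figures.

κ = 4.50

Since E < U₀ the TISE in this region is ψ'' = κ²ψ with κ = √(2m(U₀ − E))/ℏ.
κ = √(2 × 1 × 10.14) = 4.503.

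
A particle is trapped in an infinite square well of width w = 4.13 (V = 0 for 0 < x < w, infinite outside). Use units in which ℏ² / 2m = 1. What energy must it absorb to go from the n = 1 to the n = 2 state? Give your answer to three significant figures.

E_n = n²π²ℏ²/(2mw²), so ΔE = (2² − 1²) π²ℏ²/(2mw²).
ΔE = 3 × π² / (2 × 0.5 × 4.13²) = 1.736.

ΔE = 1.74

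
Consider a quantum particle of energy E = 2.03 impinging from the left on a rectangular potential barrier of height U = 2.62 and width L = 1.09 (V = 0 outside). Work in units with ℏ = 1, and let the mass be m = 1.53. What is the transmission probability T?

T = 0.143

E < U: inside the barrier ψ ∝ e^{±κx} with κ = √(2m(U − E))/ℏ = 1.344.
κL = 1.465, sinh(κL) = 2.047.
Matching ψ, ψ′ at both faces gives T = [1 + U² sinh²(κL) / (4E(U − E))]⁻¹ = 1/7.005 = 0.143.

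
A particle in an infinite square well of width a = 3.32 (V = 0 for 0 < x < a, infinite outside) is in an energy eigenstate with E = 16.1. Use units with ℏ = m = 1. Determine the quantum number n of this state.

For an infinite well E_n = n²π²ℏ²/(2ma²), so n = (a/πℏ)√(2mE).
n = (3.32/π) × √(2 × 1 × 16.1) = 5.997 → n = 6.

n = 6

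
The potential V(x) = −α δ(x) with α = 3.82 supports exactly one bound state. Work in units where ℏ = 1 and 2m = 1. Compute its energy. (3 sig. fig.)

The bound state is ψ(x) = √κ e^{−κ|x|}. The derivative jump ψ'(0⁺) − ψ'(0⁻) = −(2mα/ℏ²)ψ(0) fixes κ = mα/ℏ² = 1.910.
Then E = −ℏ²κ²/(2m) = −mα²/(2ℏ²) = -3.648.

E = -3.65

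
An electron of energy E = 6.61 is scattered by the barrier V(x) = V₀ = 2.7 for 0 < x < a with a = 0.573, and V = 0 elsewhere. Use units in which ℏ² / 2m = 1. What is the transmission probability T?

T = 0.945

Above the barrier the interior wavenumber is k₂ = √(2m(E − V₀))/ℏ = 1.977, giving phase k₂a = 1.133.
T = [1 + V₀² sin²(k₂a) / (4E(E − V₀))]⁻¹ = 1/1.058 = 0.945.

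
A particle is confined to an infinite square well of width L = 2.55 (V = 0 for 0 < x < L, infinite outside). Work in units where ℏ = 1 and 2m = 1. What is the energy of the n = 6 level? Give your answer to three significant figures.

The infinite-well eigenfunctions ψ_n = √(2/L) sin(nπx/L) vanish at both walls, giving E_n = n²π²ℏ²/(2mL²).
E_6 = 6² × π² / (2 × 0.5 × 2.55²) = 54.64.

E = 54.6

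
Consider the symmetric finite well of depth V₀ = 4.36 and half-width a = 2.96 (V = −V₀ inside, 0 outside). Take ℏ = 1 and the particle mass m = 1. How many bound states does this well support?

Define the well-strength parameter z₀ = (a/ℏ)√(2mV₀) = 2.96 × √(2·1·4.36) = 8.741.
A new bound state (alternating even/odd) appears each time z₀ passes a multiple of π/2, so N = ⌊2z₀/π⌋ + 1 = ⌊5.565⌋ + 1 = 6.

N = 6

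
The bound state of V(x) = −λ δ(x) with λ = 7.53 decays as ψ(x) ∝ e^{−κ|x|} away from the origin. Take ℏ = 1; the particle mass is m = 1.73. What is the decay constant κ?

Integrate −(ℏ²/2m)ψ'' − λδ(x)ψ = Eψ from −ε to +ε: the ψ'' term gives ψ'(0⁺) − ψ'(0⁻) and the δ term gives −(2mλ/ℏ²)ψ(0).
With ψ ∝ e^{−κ|x|} this yields −2κ = −2mλ/ℏ², so κ = mλ/ℏ² = 13.03.

κ = 13.0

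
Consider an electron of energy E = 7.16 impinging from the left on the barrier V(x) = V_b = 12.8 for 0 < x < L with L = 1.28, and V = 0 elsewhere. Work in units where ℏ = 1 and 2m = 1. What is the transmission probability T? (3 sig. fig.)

T = 0.00899

E < V_b: inside the barrier ψ ∝ e^{±κx} with κ = √(2m(V_b − E))/ℏ = 2.375.
κL = 3.040, sinh(κL) = 10.43.
The exact tunnelling result is T⁻¹ = 1 + V_b² sinh²(κL) / [4E(V_b − E)] = 111.3, so T = 0.00899.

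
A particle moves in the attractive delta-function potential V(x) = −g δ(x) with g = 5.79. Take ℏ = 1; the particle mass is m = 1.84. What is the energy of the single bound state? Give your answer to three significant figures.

E = -30.8

The bound state is ψ(x) = √κ e^{−κ|x|}. The derivative jump ψ'(0⁺) − ψ'(0⁻) = −(2mg/ℏ²)ψ(0) fixes κ = mg/ℏ² = 10.65.
Then E = −ℏ²κ²/(2m) = −mg²/(2ℏ²) = -30.84.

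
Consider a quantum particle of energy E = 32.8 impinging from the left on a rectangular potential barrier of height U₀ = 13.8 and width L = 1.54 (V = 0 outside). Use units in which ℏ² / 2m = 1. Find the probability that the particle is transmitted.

E > U₀: inside the barrier k₂ = √(2m(E − U₀))/ℏ = 4.359, k₂L = 6.713.
T = [1 + U₀² sin²(k₂L) / (4E(E − U₀))]⁻¹ = 1/1.013 = 0.987.

T = 0.987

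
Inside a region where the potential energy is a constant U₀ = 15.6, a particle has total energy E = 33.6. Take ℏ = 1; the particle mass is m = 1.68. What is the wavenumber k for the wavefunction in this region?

With E > U₀ the solution is oscillatory, ψ ∝ e^{±ikx} with k = √(2m(E − U₀))/ℏ.
k = √(2 × 1.68 × 18) = 7.777.

k = 7.78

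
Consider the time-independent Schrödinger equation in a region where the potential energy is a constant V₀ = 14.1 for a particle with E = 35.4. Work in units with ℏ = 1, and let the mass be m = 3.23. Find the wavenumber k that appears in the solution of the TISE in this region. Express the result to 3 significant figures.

k = 11.7

With E > V₀ the solution is oscillatory, ψ ∝ e^{±ikx} with k = √(2m(E − V₀))/ℏ.
k = √(2 × 3.23 × 21.3) = 11.73.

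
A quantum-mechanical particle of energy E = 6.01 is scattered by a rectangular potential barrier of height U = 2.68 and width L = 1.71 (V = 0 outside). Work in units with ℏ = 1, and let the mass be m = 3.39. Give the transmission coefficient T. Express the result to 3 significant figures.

T = 0.923

E > U: inside the barrier k₂ = √(2m(E − U))/ℏ = 4.752, k₂L = 8.125.
T = [1 + U² sin²(k₂L) / (4E(E − U))]⁻¹ = 1/1.083 = 0.923.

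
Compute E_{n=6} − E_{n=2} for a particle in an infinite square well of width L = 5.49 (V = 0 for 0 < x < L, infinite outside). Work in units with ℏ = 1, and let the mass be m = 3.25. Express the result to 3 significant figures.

E_n = n²π²ℏ²/(2mL²), so ΔE = (6² − 2²) π²ℏ²/(2mL²).
ΔE = 32 × π² / (2 × 3.25 × 5.49²) = 1.612.

ΔE = 1.61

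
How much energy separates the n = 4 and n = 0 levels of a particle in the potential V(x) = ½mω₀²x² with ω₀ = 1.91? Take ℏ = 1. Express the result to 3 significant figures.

ΔE = 7.64

E_n = ℏω₀(n + ½), so ΔE = (4 − 0) ℏω₀ = 4 × 1.91 = 7.640.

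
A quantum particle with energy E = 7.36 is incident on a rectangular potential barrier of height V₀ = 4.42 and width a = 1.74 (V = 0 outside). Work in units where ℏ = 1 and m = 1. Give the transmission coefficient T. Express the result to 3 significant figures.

Above the barrier the interior wavenumber is k₂ = √(2m(E − V₀))/ℏ = 2.425, giving phase k₂a = 4.219.
T = [1 + V₀² sin²(k₂a) / (4E(E − V₀))]⁻¹ = 1/1.175 = 0.851.

T = 0.851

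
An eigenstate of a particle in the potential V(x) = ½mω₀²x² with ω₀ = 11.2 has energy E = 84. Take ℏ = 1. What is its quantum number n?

n = 7

E_n = ℏω₀(n + ½) ⇒ n = E/(ℏω₀) − ½ = 84/11.2 − 0.5 = 7.000 → n = 7.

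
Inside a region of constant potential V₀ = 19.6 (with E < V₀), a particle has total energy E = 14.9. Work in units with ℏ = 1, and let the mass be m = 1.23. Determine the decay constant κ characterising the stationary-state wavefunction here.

κ = 3.40

Since E < V₀ the TISE in this region is ψ'' = κ²ψ with κ = √(2m(V₀ − E))/ℏ.
κ = √(2 × 1.23 × 4.7) = 3.400.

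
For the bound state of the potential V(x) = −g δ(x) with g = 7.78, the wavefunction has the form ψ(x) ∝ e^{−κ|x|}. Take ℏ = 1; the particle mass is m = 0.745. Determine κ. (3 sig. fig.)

κ = 5.80

Integrate −(ℏ²/2m)ψ'' − gδ(x)ψ = Eψ from −ε to +ε: the ψ'' term gives ψ'(0⁺) − ψ'(0⁻) and the δ term gives −(2mg/ℏ²)ψ(0).
With ψ ∝ e^{−κ|x|} this yields −2κ = −2mg/ℏ², so κ = mg/ℏ² = 5.796.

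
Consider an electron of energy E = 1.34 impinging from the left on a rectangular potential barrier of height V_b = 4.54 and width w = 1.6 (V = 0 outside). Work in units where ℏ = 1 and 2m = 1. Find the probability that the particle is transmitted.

E < V_b: inside the barrier ψ ∝ e^{±κx} with κ = √(2m(V_b − E))/ℏ = 1.789.
κw = 2.862, sinh(κw) = 8.721.
The exact tunnelling result is T⁻¹ = 1 + V_b² sinh²(κw) / [4E(V_b − E)] = 92.40, so T = 0.0108.

T = 0.0108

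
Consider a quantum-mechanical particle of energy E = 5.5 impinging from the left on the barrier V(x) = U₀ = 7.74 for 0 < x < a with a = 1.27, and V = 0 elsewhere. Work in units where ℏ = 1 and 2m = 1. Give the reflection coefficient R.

E < U₀: inside the barrier ψ ∝ e^{±κx} with κ = √(2m(U₀ − E))/ℏ = 1.497.
κa = 1.901, sinh(κa) = 3.271.
Matching ψ, ψ′ at both faces gives T = [1 + U₀² sinh²(κa) / (4E(U₀ − E))]⁻¹ = 1/14.01 = 0.0714.
R = 1 − T = 0.929.

R = 0.929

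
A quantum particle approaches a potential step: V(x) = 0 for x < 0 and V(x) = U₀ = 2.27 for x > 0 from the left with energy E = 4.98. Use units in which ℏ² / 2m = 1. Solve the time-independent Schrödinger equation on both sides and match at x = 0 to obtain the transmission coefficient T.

The wavenumbers are k₁ = √(2mE)/ℏ = 2.232 on the left and k₂ = √(2m(E − U₀))/ℏ = 1.646 on the right.
Continuity of ψ and ψ′ at the step yields the reflection amplitude r = (k₁ − k₂)/(k₁ + k₂) = 0.1510; thus R = |r|² = 0.02279, T = 0.9772.

T = 0.977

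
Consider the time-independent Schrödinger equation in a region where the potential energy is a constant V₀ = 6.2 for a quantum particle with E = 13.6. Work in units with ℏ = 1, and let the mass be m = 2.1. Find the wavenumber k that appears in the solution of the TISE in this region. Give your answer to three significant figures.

With E > V₀ the solution is oscillatory, ψ ∝ e^{±ikx} with k = √(2m(E − V₀))/ℏ.
k = √(2 × 2.1 × 7.4) = 5.575.

k = 5.57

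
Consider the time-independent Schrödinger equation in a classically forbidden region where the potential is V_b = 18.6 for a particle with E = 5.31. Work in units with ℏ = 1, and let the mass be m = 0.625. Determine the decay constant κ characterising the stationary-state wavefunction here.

κ = 4.08

Since E < V_b the TISE in this region is ψ'' = κ²ψ with κ = √(2m(V_b − E))/ℏ.
κ = √(2 × 0.625 × 13.29) = 4.076.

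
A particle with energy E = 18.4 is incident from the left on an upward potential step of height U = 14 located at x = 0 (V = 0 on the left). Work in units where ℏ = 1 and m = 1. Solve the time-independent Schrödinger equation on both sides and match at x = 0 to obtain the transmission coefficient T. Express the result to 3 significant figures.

The wavenumbers are k₁ = √(2mE)/ℏ = 6.066 on the left and k₂ = √(2m(E − U))/ℏ = 2.966 on the right.
Continuity of ψ and ψ′ at the step yields the reflection amplitude r = (k₁ − k₂)/(k₁ + k₂) = 0.3432; thus R = |r|² = 0.1178, T = 0.8822.

T = 0.882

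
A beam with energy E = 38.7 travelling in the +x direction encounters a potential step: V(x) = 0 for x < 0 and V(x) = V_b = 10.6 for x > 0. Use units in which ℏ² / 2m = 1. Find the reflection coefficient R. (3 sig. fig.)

R = 0.00638

On each side the TISE gives plane waves with k = √(2m(E − V))/ℏ: k₁ = √(2·½·38.7) = 6.221, k₂ = √(2·½·28.1) = 5.301.
Continuity of ψ and ψ′ at the step yields the reflection amplitude r = (k₁ − k₂)/(k₁ + k₂) = 0.07985; thus R = |r|² = 0.006376, T = 0.9936.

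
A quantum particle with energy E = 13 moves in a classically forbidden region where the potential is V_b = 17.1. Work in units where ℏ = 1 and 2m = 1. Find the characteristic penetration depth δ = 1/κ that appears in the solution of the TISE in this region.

Since E < V_b the TISE in this region is ψ'' = κ²ψ with κ = √(2m(V_b − E))/ℏ.
κ = √(2 × 0.5 × 4.1) = 2.025. The penetration depth is δ = 1/κ = 0.494.

δ = 0.494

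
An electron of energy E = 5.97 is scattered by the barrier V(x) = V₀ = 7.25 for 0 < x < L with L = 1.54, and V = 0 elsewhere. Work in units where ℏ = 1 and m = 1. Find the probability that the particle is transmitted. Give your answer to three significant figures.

Since E < V₀ the interior solution is evanescent with decay constant κ = √(2m(V₀ − E))/ℏ = 1.600.
κL = 2.464, sinh(κL) = 5.833.
The exact tunnelling result is T⁻¹ = 1 + V₀² sinh²(κL) / [4E(V₀ − E)] = 59.51, so T = 0.0168.

T = 0.0168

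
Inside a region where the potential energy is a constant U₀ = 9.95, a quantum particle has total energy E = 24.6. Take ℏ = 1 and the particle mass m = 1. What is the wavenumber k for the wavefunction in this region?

With E > U₀ the solution is oscillatory, ψ ∝ e^{±ikx} with k = √(2m(E − U₀))/ℏ.
k = √(2 × 1 × 14.65) = 5.413.

k = 5.41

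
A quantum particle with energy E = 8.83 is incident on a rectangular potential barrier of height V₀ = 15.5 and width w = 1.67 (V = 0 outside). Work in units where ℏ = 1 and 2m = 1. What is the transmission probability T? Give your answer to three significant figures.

T = 0.000703

E < V₀: inside the barrier ψ ∝ e^{±κx} with κ = √(2m(V₀ − E))/ℏ = 2.583.
κw = 4.313, sinh(κw) = 37.33.
The exact tunnelling result is T⁻¹ = 1 + V₀² sinh²(κw) / [4E(V₀ − E)] = 1422, so T = 0.000703.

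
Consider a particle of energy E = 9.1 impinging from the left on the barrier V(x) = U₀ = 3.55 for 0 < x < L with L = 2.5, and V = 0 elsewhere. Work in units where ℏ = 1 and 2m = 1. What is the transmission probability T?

T = 0.991

E > U₀: inside the barrier k₂ = √(2m(E − U₀))/ℏ = 2.356, k₂L = 5.890.
Matching at both interfaces gives T⁻¹ = 1 + U₀² sin²(k₂L) / [4E(E − U₀)] = 1.009, hence T = 0.991.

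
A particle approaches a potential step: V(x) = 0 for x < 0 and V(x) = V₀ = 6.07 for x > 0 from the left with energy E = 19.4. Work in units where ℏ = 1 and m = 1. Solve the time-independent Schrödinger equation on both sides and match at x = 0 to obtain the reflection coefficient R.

The wavenumbers are k₁ = √(2mE)/ℏ = 6.229 on the left and k₂ = √(2m(E − V₀))/ℏ = 5.163 on the right.
Continuity of ψ and ψ′ at the step yields the reflection amplitude r = (k₁ − k₂)/(k₁ + k₂) = 0.09354; thus R = |r|² = 0.008750, T = 0.9913.

R = 0.00875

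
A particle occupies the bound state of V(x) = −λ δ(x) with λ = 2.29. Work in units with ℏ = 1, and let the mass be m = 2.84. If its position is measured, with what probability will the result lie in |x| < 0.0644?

P = 0.567

The normalised bound state is ψ = √κ e^{−κ|x|} with κ = mλ/ℏ² = 6.504.
P(|x| < d) = ∫_{−d}^{d} κ e^{−2κ|x|} dx = 1 − e^{−2κd} = 1 − e^{−0.8377} = 0.5673.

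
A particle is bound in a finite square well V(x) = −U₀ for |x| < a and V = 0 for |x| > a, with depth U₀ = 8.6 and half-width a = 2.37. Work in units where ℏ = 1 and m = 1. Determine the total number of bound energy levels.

The dimensionless depth is z₀ = a√(2mU₀)/ℏ = 2.37 × √(17.20) = 9.829.
The even/odd transcendental equations gain one root per π/2 in z₀, giving N = 1 + ⌊2z₀/π⌋ = 1 + ⌊6.257⌋ = 7.

N = 7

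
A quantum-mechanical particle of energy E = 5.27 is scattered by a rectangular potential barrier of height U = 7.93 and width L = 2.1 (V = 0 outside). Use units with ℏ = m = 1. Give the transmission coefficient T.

E < U: inside the barrier ψ ∝ e^{±κx} with κ = √(2m(U − E))/ℏ = 2.307.
κL = 4.844, sinh(κL) = 63.46.
The exact tunnelling result is T⁻¹ = 1 + U² sinh²(κL) / [4E(U − E)] = 4518, so T = 0.000221.

T = 0.000221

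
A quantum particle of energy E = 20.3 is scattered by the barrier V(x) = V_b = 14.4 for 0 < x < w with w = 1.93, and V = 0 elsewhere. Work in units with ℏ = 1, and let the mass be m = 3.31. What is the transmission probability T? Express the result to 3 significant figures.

T = 0.908

E > V_b: inside the barrier k₂ = √(2m(E − V_b))/ℏ = 6.250, k₂w = 12.06.
Matching at both interfaces gives T⁻¹ = 1 + V_b² sin²(k₂w) / [4E(E − V_b)] = 1.101, hence T = 0.908.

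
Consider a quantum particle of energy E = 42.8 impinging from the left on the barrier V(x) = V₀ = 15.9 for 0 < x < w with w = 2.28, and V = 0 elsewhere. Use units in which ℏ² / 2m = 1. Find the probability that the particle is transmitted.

E > V₀: inside the barrier k₂ = √(2m(E − V₀))/ℏ = 5.187, k₂w = 11.83.
Matching at both interfaces gives T⁻¹ = 1 + V₀² sin²(k₂w) / [4E(E − V₀)] = 1.025, hence T = 0.976.

T = 0.976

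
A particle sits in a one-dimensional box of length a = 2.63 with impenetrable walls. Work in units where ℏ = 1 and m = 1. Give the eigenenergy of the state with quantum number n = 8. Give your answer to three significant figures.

E = 45.7

The infinite-well eigenfunctions ψ_n = √(2/a) sin(nπx/a) vanish at both walls, giving E_n = n²π²ℏ²/(2ma²).
E_8 = 8² × π² / (2 × 1 × 2.63²) = 45.66.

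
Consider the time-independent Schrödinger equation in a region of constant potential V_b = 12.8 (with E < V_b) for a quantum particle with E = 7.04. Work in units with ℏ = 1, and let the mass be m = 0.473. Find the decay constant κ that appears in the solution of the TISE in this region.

κ = 2.33

Since E < V_b the TISE in this region is ψ'' = κ²ψ with κ = √(2m(V_b − E))/ℏ.
κ = √(2 × 0.473 × 5.76) = 2.334.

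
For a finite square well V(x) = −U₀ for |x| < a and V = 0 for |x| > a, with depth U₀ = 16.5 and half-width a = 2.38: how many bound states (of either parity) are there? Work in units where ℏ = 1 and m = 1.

Define the well-strength parameter z₀ = (a/ℏ)√(2mU₀) = 2.38 × √(2·1·16.5) = 13.67.
The even/odd transcendental equations gain one root per π/2 in z₀, giving N = 1 + ⌊2z₀/π⌋ = 1 + ⌊8.704⌋ = 9.

N = 9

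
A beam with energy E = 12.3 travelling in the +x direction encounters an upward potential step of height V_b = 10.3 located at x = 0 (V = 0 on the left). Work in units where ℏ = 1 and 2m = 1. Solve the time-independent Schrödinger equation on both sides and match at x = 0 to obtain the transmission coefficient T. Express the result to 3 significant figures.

T = 0.819

The wavenumbers are k₁ = √(2mE)/ℏ = 3.507 on the left and k₂ = √(2m(E − V_b))/ℏ = 1.414 on the right.
Matching ψ and ψ′ at x = 0 gives r = (k₁ − k₂)/(k₁ + k₂), so R = r² = 0.1809 and T = 1 − R = 0.8191.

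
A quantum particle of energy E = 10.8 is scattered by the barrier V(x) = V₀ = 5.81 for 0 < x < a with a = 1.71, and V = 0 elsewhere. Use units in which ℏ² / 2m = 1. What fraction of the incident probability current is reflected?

R = 0.0581

E > V₀: inside the barrier k₂ = √(2m(E − V₀))/ℏ = 2.234, k₂a = 3.820.
T = [1 + V₀² sin²(k₂a) / (4E(E − V₀))]⁻¹ = 1/1.062 = 0.942.
R = 1 − T = 0.0581.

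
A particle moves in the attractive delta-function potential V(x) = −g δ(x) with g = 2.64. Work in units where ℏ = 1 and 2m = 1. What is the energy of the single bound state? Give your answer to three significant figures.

The bound state is ψ(x) = √κ e^{−κ|x|}. The derivative jump ψ'(0⁺) − ψ'(0⁻) = −(2mg/ℏ²)ψ(0) fixes κ = mg/ℏ² = 1.320.
Then E = −ℏ²κ²/(2m) = −mg²/(2ℏ²) = -1.742.

E = -1.74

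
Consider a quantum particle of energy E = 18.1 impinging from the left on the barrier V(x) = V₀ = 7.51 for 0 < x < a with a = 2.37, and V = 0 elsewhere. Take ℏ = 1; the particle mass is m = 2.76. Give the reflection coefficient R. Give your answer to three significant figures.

E > V₀: inside the barrier k₂ = √(2m(E − V₀))/ℏ = 7.646, k₂a = 18.12.
Matching at both interfaces gives T⁻¹ = 1 + V₀² sin²(k₂a) / [4E(E − V₀)] = 1.033, hence T = 0.968.
R = 1 − T = 0.0316.

R = 0.0316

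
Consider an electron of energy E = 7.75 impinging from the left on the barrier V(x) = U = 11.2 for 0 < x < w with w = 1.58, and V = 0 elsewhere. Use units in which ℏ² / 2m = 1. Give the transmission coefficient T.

Since E < U the interior solution is evanescent with decay constant κ = √(2m(U − E))/ℏ = 1.857.
κw = 2.935, sinh(κw) = 9.382.
The exact tunnelling result is T⁻¹ = 1 + U² sinh²(κw) / [4E(U − E)] = 104.2, so T = 0.00959.

T = 0.00959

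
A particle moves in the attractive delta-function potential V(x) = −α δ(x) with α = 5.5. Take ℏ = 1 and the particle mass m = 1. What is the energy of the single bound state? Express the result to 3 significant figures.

For x ≠ 0 the bound state is ψ ∝ e^{−κ|x|}; integrating the TISE across the delta gives the cusp condition 2κ = 2mα/ℏ², so κ = 5.500.
Then E = −ℏ²κ²/(2m) = −mα²/(2ℏ²) = -15.13.

E = -15.1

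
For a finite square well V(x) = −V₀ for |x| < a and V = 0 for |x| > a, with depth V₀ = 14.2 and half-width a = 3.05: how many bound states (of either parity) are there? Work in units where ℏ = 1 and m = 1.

N = 11

The dimensionless depth is z₀ = a√(2mV₀)/ℏ = 3.05 × √(28.40) = 16.25.
The even/odd transcendental equations gain one root per π/2 in z₀, giving N = 1 + ⌊2z₀/π⌋ = 1 + ⌊10.35⌋ = 11.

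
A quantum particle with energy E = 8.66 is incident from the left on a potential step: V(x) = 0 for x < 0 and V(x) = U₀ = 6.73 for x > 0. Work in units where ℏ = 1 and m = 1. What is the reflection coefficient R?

R = 0.129

The wavenumbers are k₁ = √(2mE)/ℏ = 4.162 on the left and k₂ = √(2m(E − U₀))/ℏ = 1.965 on the right.
Matching ψ and ψ′ at x = 0 gives r = (k₁ − k₂)/(k₁ + k₂), so R = r² = 0.1286 and T = 1 − R = 0.8714.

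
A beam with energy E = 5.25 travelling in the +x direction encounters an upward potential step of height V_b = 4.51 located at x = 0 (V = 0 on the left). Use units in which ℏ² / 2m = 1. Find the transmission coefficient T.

On each side the TISE gives plane waves with k = √(2m(E − V))/ℏ: k₁ = √(2·½·5.25) = 2.291, k₂ = √(2·½·0.74) = 0.8602.
Continuity of ψ and ψ′ at the step yields the reflection amplitude r = (k₁ − k₂)/(k₁ + k₂) = 0.4541; thus R = |r|² = 0.2062, T = 0.7938.

T = 0.794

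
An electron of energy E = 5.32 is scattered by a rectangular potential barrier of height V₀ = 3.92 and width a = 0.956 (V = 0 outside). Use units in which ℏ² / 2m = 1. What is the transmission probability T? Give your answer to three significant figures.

T = 0.703

Above the barrier the interior wavenumber is k₂ = √(2m(E − V₀))/ℏ = 1.183, giving phase k₂a = 1.131.
T = [1 + V₀² sin²(k₂a) / (4E(E − V₀))]⁻¹ = 1/1.422 = 0.703.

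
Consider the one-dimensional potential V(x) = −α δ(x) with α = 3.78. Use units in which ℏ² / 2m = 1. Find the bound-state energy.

E = -3.57

The bound state is ψ(x) = √κ e^{−κ|x|}. The derivative jump ψ'(0⁺) − ψ'(0⁻) = −(2mα/ℏ²)ψ(0) fixes κ = mα/ℏ² = 1.890.
Then E = −ℏ²κ²/(2m) = −mα²/(2ℏ²) = -3.572.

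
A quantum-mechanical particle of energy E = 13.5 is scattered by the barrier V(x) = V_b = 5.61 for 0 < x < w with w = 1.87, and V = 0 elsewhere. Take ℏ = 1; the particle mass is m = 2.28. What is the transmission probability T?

E > V_b: inside the barrier k₂ = √(2m(E − V_b))/ℏ = 5.998, k₂w = 11.22.
T = [1 + V_b² sin²(k₂w) / (4E(E − V_b))]⁻¹ = 1/1.070 = 0.934.

T = 0.934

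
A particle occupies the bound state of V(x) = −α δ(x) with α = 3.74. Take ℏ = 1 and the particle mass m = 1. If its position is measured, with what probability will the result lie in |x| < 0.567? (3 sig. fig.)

The normalised bound state is ψ = √κ e^{−κ|x|} with κ = mα/ℏ² = 3.740.
P(|x| < d) = ∫_{−d}^{d} κ e^{−2κ|x|} dx = 1 − e^{−2κd} = 1 − e^{−4.241} = 0.9856.

P = 0.986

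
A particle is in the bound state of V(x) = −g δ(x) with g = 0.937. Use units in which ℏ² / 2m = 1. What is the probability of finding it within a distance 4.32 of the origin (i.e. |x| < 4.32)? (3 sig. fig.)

The normalised bound state is ψ = √κ e^{−κ|x|} with κ = mg/ℏ² = 0.4685.
P(|x| < d) = ∫_{−d}^{d} κ e^{−2κ|x|} dx = 1 − e^{−2κd} = 1 − e^{−4.048} = 0.9825.

P = 0.983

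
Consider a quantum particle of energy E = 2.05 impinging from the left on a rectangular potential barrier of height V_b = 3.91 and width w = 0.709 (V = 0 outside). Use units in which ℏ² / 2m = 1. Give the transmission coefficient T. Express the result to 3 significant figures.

Since E < V_b the interior solution is evanescent with decay constant κ = √(2m(V_b − E))/ℏ = 1.364.
κw = 0.9669, sinh(κw) = 1.125.
Matching ψ, ψ′ at both faces gives T = [1 + V_b² sinh²(κw) / (4E(V_b − E))]⁻¹ = 1/2.268 = 0.441.

T = 0.441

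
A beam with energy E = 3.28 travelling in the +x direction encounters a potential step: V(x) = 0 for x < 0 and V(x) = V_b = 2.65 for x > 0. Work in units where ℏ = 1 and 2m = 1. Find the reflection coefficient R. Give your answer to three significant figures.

On each side the TISE gives plane waves with k = √(2m(E − V))/ℏ: k₁ = √(2·½·3.28) = 1.811, k₂ = √(2·½·0.63) = 0.7937.
Continuity of ψ and ψ′ at the step yields the reflection amplitude r = (k₁ − k₂)/(k₁ + k₂) = 0.3906; thus R = |r|² = 0.1525, T = 0.8475.

R = 0.153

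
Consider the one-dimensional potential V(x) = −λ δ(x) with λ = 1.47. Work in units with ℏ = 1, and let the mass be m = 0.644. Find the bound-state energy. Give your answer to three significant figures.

E = -0.696

The bound state is ψ(x) = √κ e^{−κ|x|}. The derivative jump ψ'(0⁺) − ψ'(0⁻) = −(2mλ/ℏ²)ψ(0) fixes κ = mλ/ℏ² = 0.9467.
Then E = −ℏ²κ²/(2m) = −mλ²/(2ℏ²) = -0.6958.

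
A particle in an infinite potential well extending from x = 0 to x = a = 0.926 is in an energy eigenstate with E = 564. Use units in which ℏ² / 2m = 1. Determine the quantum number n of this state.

n = 7

From E_n = n²π²ℏ²/(2ma²) invert to n = √(2ma²E)/(πℏ).
n = (0.926/π) × √(2 × 0.5 × 564) = 7.000 → n = 7.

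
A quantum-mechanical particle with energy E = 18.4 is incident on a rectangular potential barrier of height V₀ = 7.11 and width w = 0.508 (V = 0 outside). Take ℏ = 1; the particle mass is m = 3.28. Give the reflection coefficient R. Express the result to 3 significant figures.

R = 0.0513

E > V₀: inside the barrier k₂ = √(2m(E − V₀))/ℏ = 8.606, k₂w = 4.372.
T = [1 + V₀² sin²(k₂w) / (4E(E − V₀))]⁻¹ = 1/1.054 = 0.949.
R = 1 − T = 0.0513.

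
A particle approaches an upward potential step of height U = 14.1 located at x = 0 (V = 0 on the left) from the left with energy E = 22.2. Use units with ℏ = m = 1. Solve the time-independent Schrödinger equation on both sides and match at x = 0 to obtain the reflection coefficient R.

The wavenumbers are k₁ = √(2mE)/ℏ = 6.663 on the left and k₂ = √(2m(E − U))/ℏ = 4.025 on the right.
Continuity of ψ and ψ′ at the step yields the reflection amplitude r = (k₁ − k₂)/(k₁ + k₂) = 0.2469; thus R = |r|² = 0.06094, T = 0.9391.

R = 0.0609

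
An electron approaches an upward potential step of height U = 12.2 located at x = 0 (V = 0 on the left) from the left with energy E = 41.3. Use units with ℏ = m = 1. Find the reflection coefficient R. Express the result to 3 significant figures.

R = 0.00762

The wavenumbers are k₁ = √(2mE)/ℏ = 9.088 on the left and k₂ = √(2m(E − U))/ℏ = 7.629 on the right.
Continuity of ψ and ψ′ at the step yields the reflection amplitude r = (k₁ − k₂)/(k₁ + k₂) = 0.08731; thus R = |r|² = 0.007623, T = 0.9924.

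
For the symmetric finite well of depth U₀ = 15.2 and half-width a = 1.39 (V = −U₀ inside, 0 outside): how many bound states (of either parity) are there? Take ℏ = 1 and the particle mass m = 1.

Define the well-strength parameter z₀ = (a/ℏ)√(2mU₀) = 1.39 × √(2·1·15.2) = 7.664.
The even/odd transcendental equations gain one root per π/2 in z₀, giving N = 1 + ⌊2z₀/π⌋ = 1 + ⌊4.879⌋ = 5.

N = 5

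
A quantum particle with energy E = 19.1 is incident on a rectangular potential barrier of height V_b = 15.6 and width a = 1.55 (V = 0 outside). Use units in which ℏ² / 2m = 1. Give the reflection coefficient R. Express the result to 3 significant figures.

R = 0.0496

Above the barrier the interior wavenumber is k₂ = √(2m(E − V_b))/ℏ = 1.871, giving phase k₂a = 2.900.
Matching at both interfaces gives T⁻¹ = 1 + V_b² sin²(k₂a) / [4E(E − V_b)] = 1.052, hence T = 0.950.
R = 1 − T = 0.0496.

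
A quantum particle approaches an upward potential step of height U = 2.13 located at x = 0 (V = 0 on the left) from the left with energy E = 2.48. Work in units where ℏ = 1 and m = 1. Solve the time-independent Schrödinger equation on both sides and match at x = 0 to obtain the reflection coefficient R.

R = 0.206

The wavenumbers are k₁ = √(2mE)/ℏ = 2.227 on the left and k₂ = √(2m(E − U))/ℏ = 0.8367 on the right.
Matching ψ and ψ′ at x = 0 gives r = (k₁ − k₂)/(k₁ + k₂), so R = r² = 0.2060 and T = 1 − R = 0.7940.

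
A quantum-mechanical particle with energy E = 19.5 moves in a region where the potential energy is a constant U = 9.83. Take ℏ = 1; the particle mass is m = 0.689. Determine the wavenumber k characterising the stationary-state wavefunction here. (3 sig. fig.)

With E > U the solution is oscillatory, ψ ∝ e^{±ikx} with k = √(2m(E − U))/ℏ.
k = √(2 × 0.689 × 9.67) = 3.650.

k = 3.65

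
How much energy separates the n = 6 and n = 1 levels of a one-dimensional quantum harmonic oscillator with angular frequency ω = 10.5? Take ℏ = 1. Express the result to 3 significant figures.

ΔE = 52.5

E_n = ℏω(n + ½), so ΔE = (6 − 1) ℏω = 5 × 10.5 = 52.50.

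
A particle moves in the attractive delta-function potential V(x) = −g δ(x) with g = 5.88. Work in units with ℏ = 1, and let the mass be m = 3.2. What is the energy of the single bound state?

For x ≠ 0 the bound state is ψ ∝ e^{−κ|x|}; integrating the TISE across the delta gives the cusp condition 2κ = 2mg/ℏ², so κ = 18.82.
Then E = −ℏ²κ²/(2m) = −mg²/(2ℏ²) = -55.32.

E = -55.3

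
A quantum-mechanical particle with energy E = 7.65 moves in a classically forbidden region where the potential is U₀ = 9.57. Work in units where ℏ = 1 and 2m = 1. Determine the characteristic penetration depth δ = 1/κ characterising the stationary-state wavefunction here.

Since E < U₀ the TISE in this region is ψ'' = κ²ψ with κ = √(2m(U₀ − E))/ℏ.
κ = √(2 × 0.5 × 1.92) = 1.386. The penetration depth is δ = 1/κ = 0.722.

δ = 0.722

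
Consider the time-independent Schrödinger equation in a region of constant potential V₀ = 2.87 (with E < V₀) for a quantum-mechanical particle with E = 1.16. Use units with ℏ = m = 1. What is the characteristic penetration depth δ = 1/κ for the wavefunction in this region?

δ = 0.541

Since E < V₀ the TISE in this region is ψ'' = κ²ψ with κ = √(2m(V₀ − E))/ℏ.
κ = √(2 × 1 × 1.71) = 1.849. The penetration depth is δ = 1/κ = 0.541.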